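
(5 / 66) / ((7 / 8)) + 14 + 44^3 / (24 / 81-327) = -502589074 / 2037651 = -246.65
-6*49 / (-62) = 147 / 31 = 4.74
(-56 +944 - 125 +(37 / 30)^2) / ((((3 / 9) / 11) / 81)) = 204356493 / 100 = 2043564.93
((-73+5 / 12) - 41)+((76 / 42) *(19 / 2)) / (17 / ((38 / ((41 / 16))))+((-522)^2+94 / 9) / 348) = -113.56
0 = 0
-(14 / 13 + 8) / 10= -59 / 65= -0.91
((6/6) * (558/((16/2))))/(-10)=-279/40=-6.98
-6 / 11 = -0.55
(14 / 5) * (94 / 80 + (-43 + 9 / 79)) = -116.79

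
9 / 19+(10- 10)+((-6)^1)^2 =36.47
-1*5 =-5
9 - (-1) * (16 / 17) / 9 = 1393 / 153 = 9.10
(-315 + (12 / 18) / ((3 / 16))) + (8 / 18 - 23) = -334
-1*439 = -439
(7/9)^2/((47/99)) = 1.27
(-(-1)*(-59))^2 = 3481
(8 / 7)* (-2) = -16 / 7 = -2.29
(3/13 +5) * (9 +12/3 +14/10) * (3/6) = 2448/65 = 37.66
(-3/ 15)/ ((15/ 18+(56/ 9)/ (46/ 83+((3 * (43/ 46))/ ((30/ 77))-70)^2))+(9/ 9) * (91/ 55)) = -13717321644114/ 170743354572509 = -0.08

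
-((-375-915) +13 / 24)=30947 / 24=1289.46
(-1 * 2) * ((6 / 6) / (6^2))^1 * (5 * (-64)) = 160 / 9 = 17.78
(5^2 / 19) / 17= 25 / 323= 0.08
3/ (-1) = -3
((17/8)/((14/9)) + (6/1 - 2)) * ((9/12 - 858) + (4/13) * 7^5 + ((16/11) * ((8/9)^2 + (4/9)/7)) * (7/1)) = 23196.59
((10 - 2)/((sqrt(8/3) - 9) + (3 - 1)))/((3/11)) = -616/139 - 176*sqrt(6)/417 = -5.47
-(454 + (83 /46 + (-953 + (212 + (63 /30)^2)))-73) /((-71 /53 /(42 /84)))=-132.05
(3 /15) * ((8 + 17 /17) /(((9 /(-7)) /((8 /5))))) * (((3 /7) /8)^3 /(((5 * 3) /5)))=-9 /78400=-0.00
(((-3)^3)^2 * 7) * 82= 418446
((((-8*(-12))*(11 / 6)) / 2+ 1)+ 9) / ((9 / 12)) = 392 / 3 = 130.67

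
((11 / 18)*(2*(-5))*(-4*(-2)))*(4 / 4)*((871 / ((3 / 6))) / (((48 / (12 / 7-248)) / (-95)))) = -7845880900 / 189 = -41512597.35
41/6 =6.83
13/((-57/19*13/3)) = -1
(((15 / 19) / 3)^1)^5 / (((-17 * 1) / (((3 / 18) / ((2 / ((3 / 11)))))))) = -3125 / 1852122052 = -0.00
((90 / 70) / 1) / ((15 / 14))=6 / 5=1.20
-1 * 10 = -10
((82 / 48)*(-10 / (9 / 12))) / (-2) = 205 / 18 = 11.39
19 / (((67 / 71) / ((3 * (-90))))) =-364230 / 67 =-5436.27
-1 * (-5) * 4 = 20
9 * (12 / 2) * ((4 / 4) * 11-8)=162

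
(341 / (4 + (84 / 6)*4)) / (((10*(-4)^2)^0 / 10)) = 341 / 6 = 56.83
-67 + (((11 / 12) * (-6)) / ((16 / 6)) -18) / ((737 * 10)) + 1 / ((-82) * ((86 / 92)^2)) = -599088711809 / 8939397280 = -67.02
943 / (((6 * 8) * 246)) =23 / 288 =0.08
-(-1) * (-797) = -797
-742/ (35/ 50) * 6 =-6360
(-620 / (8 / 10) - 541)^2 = 1731856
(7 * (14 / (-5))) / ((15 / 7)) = -686 / 75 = -9.15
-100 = -100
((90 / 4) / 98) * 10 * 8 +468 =23832 / 49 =486.37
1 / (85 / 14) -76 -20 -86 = -181.84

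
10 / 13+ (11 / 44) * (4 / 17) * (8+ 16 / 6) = 926 / 663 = 1.40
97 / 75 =1.29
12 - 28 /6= 22 /3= 7.33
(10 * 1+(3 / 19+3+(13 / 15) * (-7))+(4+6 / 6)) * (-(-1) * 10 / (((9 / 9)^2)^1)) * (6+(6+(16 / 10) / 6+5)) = 1785028 / 855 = 2087.75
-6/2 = -3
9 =9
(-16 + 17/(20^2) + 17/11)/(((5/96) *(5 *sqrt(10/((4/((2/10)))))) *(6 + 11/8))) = -3043824 *sqrt(2)/405625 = -10.61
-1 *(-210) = 210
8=8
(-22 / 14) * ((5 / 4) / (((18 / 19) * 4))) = -1045 / 2016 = -0.52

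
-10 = -10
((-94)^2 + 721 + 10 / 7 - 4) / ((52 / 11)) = 735691 / 364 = 2021.13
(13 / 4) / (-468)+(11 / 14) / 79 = 239 / 79632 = 0.00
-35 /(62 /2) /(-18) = 35 /558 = 0.06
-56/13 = -4.31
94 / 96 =47 / 48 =0.98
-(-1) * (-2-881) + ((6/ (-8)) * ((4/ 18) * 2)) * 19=-2668/ 3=-889.33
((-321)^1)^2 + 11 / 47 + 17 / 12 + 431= 58359139 / 564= 103473.65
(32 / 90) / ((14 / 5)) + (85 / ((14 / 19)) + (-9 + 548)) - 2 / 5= 412073 / 630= 654.08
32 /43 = 0.74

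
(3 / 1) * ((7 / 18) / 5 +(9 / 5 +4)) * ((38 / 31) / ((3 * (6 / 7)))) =70357 / 8370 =8.41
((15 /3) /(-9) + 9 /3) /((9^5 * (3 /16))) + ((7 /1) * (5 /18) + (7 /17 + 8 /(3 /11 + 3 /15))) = 13586090455 /704690766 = 19.28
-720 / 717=-240 / 239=-1.00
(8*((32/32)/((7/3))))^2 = 576/49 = 11.76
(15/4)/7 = 15/28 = 0.54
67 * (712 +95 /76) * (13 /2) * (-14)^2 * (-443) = -53941091841 /2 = -26970545920.50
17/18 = 0.94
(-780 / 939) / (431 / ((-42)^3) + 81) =-19262880 / 1878218161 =-0.01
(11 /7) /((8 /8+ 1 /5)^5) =34375 /54432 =0.63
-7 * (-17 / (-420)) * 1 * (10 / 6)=-17 / 36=-0.47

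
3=3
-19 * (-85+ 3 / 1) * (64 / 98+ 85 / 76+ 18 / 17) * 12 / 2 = 22039263 / 833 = 26457.70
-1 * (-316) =316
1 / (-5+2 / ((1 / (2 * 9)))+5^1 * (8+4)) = 1 / 91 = 0.01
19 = 19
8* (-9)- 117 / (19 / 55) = -7803 / 19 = -410.68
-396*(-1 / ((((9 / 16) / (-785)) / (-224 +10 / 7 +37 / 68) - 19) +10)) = -44.00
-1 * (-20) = 20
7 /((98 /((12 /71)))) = 6 /497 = 0.01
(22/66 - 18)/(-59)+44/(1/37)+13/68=19600513/12036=1628.49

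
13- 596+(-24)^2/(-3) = -775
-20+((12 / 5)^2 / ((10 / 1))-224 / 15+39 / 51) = -214153 / 6375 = -33.59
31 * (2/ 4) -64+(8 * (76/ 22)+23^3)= 267215/ 22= 12146.14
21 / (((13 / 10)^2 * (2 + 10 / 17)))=8925 / 1859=4.80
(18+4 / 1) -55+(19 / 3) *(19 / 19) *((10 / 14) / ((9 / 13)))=-5002 / 189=-26.47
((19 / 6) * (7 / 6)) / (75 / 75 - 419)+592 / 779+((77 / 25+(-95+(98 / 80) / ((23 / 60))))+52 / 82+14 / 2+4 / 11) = -28371820447 / 354756600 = -79.98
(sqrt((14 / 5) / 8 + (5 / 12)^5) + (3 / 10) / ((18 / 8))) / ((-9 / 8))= -sqrt(6766215) / 4860 - 16 / 135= -0.65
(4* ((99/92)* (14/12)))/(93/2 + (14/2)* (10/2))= 231/3749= 0.06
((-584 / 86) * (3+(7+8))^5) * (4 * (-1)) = 2207015424 / 43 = 51325940.09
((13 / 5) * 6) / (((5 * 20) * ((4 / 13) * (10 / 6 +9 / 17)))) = 25857 / 112000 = 0.23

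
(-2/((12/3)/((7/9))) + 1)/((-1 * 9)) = -11/162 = -0.07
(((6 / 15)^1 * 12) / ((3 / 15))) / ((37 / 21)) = 13.62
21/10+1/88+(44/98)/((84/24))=338007/150920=2.24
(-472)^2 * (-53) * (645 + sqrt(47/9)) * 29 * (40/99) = -2944803468800/33 - 13696760320 * sqrt(47)/297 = -89552631236.02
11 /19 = 0.58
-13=-13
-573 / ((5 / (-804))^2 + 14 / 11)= -4074360048 / 9050099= -450.20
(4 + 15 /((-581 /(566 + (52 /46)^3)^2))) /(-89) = 714654502498024 /7654787784301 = 93.36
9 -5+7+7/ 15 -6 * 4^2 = -1268/ 15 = -84.53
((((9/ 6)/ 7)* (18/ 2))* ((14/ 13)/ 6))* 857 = 7713/ 26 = 296.65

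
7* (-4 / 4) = -7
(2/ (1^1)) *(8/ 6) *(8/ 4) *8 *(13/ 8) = 208/ 3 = 69.33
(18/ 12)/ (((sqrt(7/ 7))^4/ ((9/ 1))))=27/ 2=13.50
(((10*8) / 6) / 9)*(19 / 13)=760 / 351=2.17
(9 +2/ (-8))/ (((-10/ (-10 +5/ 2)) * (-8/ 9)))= -945/ 128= -7.38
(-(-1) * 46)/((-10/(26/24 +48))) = -13547/60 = -225.78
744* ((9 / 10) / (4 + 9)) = 3348 / 65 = 51.51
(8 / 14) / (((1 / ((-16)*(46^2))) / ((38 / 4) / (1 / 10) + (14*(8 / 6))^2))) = -540477184 / 63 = -8579002.92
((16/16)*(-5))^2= 25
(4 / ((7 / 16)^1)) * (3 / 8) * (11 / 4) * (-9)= -594 / 7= -84.86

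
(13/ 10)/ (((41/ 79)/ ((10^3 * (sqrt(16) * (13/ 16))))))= 333775/ 41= 8140.85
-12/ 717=-4/ 239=-0.02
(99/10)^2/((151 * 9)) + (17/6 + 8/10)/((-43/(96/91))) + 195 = 11520822877/59086300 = 194.98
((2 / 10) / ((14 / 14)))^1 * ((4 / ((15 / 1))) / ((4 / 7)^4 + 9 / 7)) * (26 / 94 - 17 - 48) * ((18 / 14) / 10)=-6260436 / 19640125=-0.32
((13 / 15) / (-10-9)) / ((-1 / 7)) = 91 / 285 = 0.32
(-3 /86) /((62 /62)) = -3 /86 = -0.03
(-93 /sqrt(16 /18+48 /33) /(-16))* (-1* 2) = -7.59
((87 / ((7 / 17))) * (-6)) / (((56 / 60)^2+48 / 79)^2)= -1401872923125 / 2417970296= -579.77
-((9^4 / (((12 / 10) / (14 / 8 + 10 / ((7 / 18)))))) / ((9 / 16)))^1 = -1868670 / 7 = -266952.86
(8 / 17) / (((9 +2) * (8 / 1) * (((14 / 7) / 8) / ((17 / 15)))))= 4 / 165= 0.02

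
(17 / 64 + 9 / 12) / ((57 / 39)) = 845 / 1216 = 0.69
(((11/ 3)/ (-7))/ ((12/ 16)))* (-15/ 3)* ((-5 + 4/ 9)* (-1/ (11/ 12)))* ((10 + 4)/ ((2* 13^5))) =3280/ 10024911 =0.00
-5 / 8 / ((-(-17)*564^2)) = -0.00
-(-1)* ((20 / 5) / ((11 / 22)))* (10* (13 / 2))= 520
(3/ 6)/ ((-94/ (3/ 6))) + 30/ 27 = 3751/ 3384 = 1.11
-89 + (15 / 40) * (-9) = -739 / 8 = -92.38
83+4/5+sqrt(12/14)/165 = sqrt(42)/1155+419/5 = 83.81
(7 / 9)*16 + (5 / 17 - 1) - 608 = -91228 / 153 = -596.26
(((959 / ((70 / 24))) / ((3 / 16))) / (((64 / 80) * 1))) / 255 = 2192 / 255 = 8.60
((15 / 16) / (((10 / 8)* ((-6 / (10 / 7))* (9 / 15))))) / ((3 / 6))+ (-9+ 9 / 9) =-361 / 42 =-8.60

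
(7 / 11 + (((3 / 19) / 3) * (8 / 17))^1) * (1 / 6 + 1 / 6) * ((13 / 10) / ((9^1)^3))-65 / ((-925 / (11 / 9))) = 3062423 / 35494470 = 0.09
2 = 2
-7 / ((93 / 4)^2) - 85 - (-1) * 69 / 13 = -8961820 / 112437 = -79.71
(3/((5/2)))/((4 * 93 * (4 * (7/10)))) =1/868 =0.00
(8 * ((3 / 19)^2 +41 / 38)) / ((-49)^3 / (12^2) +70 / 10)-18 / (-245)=92208654 / 1473759035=0.06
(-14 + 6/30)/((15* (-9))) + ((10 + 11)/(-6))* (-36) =28373/225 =126.10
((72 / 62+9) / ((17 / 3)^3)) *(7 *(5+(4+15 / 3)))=833490 / 152303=5.47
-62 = -62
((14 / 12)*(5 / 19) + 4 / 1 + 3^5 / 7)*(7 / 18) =31139 / 2052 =15.17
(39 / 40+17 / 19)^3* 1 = 2869341461 / 438976000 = 6.54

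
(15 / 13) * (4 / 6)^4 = 0.23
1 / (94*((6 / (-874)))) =-437 / 282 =-1.55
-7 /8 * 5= -35 /8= -4.38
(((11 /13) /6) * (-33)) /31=-121 /806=-0.15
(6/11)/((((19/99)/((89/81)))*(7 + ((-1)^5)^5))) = 89/171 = 0.52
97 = 97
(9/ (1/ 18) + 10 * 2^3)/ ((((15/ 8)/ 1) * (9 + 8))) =1936/ 255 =7.59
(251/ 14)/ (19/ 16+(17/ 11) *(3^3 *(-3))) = -22088/ 152761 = -0.14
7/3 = 2.33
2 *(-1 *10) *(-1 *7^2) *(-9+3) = -5880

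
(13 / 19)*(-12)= -156 / 19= -8.21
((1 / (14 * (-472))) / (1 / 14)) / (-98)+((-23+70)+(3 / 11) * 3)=24330667 / 508816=47.82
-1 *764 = -764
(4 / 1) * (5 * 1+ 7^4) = 9624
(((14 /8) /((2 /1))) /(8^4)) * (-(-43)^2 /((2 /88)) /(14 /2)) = -20339 /8192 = -2.48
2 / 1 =2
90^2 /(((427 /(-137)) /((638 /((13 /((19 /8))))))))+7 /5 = -8407325768 /27755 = -302912.12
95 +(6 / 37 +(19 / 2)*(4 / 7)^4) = 8543905 / 88837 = 96.18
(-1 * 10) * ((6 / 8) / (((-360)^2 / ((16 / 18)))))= -1 / 19440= -0.00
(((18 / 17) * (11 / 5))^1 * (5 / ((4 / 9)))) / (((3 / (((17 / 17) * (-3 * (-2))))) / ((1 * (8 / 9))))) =792 / 17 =46.59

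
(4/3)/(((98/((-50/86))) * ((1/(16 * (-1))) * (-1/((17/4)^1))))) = -3400/6321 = -0.54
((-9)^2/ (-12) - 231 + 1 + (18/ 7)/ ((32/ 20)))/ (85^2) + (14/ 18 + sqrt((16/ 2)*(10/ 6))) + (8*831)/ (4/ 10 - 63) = -15023843957/ 142469775 + 2*sqrt(30)/ 3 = -101.80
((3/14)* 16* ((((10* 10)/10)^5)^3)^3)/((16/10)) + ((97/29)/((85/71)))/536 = 19818600000000000000000000000000000000000000000048209/9248680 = 2142857142857142857142857000000000000000000000.00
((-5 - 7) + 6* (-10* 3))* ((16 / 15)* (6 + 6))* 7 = -86016 / 5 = -17203.20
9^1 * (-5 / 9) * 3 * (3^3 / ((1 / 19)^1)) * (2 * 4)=-61560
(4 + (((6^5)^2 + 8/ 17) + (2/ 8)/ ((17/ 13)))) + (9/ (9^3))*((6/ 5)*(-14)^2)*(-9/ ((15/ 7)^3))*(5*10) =8326174791109/ 137700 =60466047.87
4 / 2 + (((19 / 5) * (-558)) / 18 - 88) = -1019 / 5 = -203.80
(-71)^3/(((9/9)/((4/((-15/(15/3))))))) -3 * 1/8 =11453143/24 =477214.29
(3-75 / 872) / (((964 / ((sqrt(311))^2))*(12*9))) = 263417 / 30261888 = 0.01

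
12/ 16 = 3/ 4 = 0.75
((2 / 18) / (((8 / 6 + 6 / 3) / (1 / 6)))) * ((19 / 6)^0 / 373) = 1 / 67140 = 0.00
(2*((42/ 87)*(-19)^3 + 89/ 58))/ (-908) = 191963/ 26332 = 7.29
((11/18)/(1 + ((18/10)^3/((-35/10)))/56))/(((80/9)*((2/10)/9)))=3.19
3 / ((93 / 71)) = 2.29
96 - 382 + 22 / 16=-2277 / 8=-284.62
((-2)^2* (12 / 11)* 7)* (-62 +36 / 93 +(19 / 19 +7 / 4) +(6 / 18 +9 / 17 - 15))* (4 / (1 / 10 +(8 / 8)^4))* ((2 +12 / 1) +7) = -10858078560 / 63767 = -170277.39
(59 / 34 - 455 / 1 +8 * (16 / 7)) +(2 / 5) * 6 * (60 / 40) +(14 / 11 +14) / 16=-2817128 / 6545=-430.42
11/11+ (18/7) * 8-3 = 130/7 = 18.57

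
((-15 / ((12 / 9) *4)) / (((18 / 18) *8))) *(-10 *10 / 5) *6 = 675 / 16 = 42.19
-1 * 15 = -15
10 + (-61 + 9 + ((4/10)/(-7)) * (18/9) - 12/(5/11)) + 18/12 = -4691/70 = -67.01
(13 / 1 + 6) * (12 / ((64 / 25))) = 1425 / 16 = 89.06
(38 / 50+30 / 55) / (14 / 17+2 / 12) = 36618 / 27775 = 1.32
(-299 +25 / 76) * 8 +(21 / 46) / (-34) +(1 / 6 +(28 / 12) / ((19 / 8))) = -212906171 / 89148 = -2388.23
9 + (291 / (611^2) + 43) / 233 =9.18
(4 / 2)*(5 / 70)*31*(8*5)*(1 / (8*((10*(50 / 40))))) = 62 / 35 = 1.77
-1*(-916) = 916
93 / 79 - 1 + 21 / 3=567 / 79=7.18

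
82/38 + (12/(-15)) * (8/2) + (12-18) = -669/95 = -7.04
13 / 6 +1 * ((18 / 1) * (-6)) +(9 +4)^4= 170731 / 6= 28455.17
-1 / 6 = -0.17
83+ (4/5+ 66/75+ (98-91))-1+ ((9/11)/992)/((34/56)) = 105135967/1159400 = 90.68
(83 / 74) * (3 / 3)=83 / 74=1.12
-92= -92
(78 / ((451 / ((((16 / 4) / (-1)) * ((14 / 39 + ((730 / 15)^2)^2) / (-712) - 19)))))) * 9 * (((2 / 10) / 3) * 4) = 4736863592 / 361251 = 13112.39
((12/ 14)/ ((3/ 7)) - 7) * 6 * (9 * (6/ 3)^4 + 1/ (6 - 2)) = -8655/ 2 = -4327.50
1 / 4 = 0.25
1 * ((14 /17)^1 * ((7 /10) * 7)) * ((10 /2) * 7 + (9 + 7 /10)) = 153321 /850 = 180.38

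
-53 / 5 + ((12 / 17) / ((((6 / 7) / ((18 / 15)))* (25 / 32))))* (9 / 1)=1667 / 2125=0.78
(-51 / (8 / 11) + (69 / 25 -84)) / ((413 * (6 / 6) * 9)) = -10091 / 247800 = -0.04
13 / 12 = 1.08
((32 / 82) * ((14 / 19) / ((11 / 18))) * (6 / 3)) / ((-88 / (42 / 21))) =-2016 / 94259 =-0.02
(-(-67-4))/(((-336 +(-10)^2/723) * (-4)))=51333/971312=0.05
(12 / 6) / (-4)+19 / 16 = 11 / 16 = 0.69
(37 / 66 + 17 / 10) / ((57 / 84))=10444 / 3135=3.33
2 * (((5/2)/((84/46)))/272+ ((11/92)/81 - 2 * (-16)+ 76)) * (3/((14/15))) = 7662310115/11035584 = 694.33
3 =3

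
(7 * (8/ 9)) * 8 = 448/ 9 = 49.78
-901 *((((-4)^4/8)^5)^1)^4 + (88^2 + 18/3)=-1142153190805634690748529588036026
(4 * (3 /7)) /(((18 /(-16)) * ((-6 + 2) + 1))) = 32 /63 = 0.51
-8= -8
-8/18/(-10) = 2/45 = 0.04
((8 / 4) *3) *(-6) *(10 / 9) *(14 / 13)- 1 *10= -690 / 13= -53.08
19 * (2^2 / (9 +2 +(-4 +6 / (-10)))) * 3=285 / 8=35.62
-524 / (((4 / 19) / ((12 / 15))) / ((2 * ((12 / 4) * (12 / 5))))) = -716832 / 25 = -28673.28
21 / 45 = 7 / 15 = 0.47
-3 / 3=-1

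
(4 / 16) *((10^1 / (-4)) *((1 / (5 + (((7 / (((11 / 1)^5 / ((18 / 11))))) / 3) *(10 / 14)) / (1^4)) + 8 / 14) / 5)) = -6833181 / 70862680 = -0.10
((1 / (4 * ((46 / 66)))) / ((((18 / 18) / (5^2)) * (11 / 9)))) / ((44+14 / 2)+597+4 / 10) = 3375 / 298264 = 0.01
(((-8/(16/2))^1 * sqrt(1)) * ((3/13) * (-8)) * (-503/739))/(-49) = 12072/470743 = 0.03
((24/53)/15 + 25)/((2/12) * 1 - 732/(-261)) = 104922/12455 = 8.42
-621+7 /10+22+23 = -5753 /10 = -575.30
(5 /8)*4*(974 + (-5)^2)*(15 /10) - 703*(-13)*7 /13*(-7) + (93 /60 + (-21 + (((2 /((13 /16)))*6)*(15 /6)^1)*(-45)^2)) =2863187 /65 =44049.03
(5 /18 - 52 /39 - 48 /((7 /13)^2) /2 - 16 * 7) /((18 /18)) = -172723 /882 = -195.83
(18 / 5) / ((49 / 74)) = 1332 / 245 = 5.44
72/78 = 12/13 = 0.92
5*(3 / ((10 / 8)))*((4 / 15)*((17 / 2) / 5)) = 136 / 25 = 5.44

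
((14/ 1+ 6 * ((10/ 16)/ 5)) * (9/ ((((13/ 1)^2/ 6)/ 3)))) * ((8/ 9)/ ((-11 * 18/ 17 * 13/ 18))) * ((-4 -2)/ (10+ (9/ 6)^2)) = 866592/ 1184183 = 0.73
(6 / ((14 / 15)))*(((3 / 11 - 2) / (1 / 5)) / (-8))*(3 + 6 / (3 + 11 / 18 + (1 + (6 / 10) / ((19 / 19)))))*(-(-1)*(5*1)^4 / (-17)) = -472921875 / 446488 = -1059.20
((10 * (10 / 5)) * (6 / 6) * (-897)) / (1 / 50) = -897000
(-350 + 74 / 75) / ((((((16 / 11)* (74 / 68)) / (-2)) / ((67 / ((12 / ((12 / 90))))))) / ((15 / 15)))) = 40994888 / 124875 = 328.29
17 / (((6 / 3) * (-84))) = -17 / 168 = -0.10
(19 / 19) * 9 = 9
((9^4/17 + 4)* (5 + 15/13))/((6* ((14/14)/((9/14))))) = 56820/221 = 257.10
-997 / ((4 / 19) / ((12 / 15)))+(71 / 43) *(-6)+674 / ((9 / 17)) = -4886641 / 1935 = -2525.40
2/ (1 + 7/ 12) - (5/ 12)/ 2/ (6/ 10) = 1253/ 1368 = 0.92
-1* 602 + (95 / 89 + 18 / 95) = -5079283 / 8455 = -600.74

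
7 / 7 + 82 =83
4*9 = 36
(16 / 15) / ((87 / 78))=416 / 435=0.96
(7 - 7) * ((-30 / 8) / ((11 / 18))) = 0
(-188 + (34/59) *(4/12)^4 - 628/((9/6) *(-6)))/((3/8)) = -4519600/14337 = -315.24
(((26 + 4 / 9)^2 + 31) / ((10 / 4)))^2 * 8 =4479121952 / 6561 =682688.91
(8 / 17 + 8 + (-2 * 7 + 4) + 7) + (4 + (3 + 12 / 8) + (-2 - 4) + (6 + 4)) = 611 / 34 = 17.97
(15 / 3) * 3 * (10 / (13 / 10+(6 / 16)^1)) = 6000 / 67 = 89.55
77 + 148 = 225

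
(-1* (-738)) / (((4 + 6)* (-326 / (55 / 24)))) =-1353 / 2608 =-0.52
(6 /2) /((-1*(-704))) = 3 /704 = 0.00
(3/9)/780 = 1/2340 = 0.00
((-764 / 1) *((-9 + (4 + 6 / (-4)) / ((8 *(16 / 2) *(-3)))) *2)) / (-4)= -661051 / 192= -3442.97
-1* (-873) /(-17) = -873 /17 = -51.35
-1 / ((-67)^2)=-1 / 4489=-0.00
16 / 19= 0.84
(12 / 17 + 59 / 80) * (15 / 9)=1963 / 816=2.41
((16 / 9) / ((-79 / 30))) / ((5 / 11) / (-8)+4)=-14080 / 82239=-0.17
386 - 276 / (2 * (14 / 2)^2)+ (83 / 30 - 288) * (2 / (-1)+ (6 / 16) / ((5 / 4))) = 12760781 / 14700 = 868.08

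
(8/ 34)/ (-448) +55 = 104719/ 1904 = 55.00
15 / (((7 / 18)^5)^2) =53557008399360 / 282475249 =189598.94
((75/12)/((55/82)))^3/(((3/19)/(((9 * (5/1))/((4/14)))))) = 807061.16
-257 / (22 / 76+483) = -9766 / 18365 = -0.53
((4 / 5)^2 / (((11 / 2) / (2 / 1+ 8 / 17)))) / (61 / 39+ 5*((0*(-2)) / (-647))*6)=52416 / 285175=0.18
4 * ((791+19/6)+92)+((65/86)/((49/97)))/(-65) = 44811385/12642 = 3544.64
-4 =-4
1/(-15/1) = -1/15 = -0.07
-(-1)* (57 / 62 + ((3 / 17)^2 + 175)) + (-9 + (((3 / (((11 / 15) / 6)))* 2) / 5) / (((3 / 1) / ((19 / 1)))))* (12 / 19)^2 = 14028708571 / 71152378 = 197.16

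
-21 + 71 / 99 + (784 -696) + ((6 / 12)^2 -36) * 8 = -21610 / 99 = -218.28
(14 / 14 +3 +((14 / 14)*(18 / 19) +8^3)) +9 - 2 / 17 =169843 / 323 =525.83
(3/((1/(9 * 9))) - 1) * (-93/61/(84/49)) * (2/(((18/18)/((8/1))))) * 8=-1680448/61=-27548.33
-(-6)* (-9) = -54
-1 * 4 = -4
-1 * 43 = -43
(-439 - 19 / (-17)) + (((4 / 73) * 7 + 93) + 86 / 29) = -12291441 / 35989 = -341.53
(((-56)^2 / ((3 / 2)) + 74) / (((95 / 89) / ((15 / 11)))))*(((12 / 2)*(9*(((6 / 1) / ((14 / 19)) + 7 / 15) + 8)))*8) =145148069376 / 7315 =19842524.86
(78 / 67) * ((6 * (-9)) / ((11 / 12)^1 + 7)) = -50544 / 6365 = -7.94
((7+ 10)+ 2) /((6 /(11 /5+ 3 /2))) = 11.72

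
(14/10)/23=7/115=0.06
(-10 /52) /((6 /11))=-55 /156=-0.35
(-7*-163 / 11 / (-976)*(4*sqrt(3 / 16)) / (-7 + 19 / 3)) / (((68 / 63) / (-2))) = -0.51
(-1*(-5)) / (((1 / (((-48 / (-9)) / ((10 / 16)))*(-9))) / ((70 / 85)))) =-5376 / 17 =-316.24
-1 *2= -2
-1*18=-18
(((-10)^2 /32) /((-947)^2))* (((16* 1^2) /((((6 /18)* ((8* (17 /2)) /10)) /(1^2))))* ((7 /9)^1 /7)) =125 /45737259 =0.00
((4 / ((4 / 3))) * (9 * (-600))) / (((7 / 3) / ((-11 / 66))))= 8100 / 7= 1157.14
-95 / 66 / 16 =-95 / 1056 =-0.09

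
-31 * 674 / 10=-10447 / 5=-2089.40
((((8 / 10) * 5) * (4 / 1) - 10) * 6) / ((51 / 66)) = 792 / 17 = 46.59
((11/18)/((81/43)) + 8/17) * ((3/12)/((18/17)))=19705/104976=0.19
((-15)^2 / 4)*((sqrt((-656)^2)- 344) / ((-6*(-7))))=2925 / 7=417.86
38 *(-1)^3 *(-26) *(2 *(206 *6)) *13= 31750368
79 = 79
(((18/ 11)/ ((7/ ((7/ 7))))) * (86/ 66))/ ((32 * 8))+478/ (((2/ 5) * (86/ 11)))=712569707/ 4661888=152.85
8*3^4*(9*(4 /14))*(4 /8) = 5832 /7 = 833.14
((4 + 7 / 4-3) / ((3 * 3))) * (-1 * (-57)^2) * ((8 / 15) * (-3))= 7942 / 5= 1588.40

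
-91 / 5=-18.20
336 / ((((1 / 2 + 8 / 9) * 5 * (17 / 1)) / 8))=48384 / 2125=22.77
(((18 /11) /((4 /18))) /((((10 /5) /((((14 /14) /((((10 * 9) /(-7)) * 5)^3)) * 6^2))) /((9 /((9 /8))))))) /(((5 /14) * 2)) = -4802 /859375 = -0.01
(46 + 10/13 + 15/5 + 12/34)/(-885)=-11077/195585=-0.06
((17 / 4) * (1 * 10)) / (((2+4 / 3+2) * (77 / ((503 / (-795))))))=-8551 / 130592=-0.07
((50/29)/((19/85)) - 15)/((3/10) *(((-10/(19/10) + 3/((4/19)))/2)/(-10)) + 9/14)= -22484000/1567653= -14.34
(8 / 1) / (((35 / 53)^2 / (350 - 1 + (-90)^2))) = 154992.59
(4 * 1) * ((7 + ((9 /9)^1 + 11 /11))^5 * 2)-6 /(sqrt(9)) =472390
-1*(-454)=454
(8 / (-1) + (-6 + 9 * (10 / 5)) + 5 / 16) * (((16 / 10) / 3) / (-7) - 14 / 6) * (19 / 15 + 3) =-44.34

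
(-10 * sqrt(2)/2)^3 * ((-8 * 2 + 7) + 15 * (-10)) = 39750 * sqrt(2) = 56214.99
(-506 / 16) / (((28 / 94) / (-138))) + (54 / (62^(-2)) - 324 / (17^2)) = 3596510271 / 16184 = 222226.29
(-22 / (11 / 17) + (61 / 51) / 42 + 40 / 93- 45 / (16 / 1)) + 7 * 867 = 3204638123 / 531216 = 6032.65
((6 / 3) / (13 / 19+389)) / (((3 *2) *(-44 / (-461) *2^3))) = 8759 / 7818624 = 0.00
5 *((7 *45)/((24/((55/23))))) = 28875/184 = 156.93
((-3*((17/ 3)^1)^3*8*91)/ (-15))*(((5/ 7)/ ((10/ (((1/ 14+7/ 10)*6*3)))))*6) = 27591408/ 175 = 157665.19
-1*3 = -3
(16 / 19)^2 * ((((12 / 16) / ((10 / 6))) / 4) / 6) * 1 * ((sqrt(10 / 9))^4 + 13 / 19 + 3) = 12112 / 185193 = 0.07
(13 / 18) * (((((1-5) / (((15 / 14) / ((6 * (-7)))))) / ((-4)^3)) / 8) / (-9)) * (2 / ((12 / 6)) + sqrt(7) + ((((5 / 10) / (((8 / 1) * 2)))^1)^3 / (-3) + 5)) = 637 * sqrt(7) / 25920 + 375717251 / 2548039680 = 0.21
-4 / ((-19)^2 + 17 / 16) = -64 / 5793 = -0.01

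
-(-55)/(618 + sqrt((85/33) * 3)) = 0.09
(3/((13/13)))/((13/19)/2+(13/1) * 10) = 38/1651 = 0.02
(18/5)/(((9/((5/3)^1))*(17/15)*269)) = 10/4573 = 0.00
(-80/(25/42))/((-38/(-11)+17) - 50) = 7392/1625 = 4.55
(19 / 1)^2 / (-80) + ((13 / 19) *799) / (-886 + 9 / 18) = -13809209 / 2691920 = -5.13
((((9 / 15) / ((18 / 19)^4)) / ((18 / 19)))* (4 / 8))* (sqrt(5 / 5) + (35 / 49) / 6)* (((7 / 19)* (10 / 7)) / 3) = 6125087 / 79361856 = 0.08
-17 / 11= -1.55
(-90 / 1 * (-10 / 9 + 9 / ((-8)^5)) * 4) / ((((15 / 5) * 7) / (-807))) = -62976935 / 4096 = -15375.23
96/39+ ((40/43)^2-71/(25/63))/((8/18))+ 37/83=-79347101947/199507100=-397.72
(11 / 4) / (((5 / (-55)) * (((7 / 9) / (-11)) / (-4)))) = -1711.29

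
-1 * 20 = -20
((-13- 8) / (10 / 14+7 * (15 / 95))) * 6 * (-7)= 58653 / 121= 484.74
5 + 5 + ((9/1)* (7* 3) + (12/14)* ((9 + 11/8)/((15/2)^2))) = 104558/525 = 199.16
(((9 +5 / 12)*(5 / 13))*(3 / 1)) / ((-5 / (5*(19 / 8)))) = -10735 / 416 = -25.81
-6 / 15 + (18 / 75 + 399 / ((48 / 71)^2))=16758253 / 19200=872.83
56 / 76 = 14 / 19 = 0.74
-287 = -287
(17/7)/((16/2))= 17/56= 0.30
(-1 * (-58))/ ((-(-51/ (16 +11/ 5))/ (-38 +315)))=1462006/ 255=5733.36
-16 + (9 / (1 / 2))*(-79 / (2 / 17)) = -12103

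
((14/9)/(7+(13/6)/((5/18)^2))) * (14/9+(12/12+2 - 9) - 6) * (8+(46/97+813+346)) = -540.70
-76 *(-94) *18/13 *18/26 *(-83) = -96058224/169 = -568391.86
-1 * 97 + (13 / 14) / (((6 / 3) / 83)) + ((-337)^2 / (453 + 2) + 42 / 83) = 191.64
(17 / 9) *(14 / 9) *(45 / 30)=119 / 27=4.41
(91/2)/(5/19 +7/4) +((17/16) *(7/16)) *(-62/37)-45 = -16794689/724608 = -23.18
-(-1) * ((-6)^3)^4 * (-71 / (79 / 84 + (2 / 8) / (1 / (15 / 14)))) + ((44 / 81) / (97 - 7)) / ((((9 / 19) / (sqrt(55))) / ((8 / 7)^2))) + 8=-3709237100312 / 29 + 26752 * sqrt(55) / 1607445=-127904727596.84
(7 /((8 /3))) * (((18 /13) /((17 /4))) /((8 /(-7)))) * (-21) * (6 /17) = 5.55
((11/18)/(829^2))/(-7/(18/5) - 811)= -11/10056397553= -0.00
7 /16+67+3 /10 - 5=5019 /80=62.74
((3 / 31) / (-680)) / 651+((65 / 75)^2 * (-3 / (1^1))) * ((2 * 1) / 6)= -154613413 / 205846200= -0.75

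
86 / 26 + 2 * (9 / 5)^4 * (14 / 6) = 424909 / 8125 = 52.30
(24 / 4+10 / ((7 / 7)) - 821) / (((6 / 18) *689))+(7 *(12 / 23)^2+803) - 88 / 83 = 24211828932 / 30251923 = 800.34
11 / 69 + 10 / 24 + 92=8517 / 92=92.58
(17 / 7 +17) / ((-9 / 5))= -680 / 63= -10.79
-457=-457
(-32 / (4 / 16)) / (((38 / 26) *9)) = -1664 / 171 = -9.73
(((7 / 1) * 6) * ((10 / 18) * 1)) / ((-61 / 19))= -1330 / 183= -7.27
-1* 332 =-332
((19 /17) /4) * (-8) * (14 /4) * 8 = -62.59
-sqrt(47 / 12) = -sqrt(141) / 6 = -1.98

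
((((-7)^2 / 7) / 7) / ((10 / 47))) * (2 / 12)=47 / 60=0.78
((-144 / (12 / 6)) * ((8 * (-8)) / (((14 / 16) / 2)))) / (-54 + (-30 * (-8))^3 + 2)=18432 / 24191909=0.00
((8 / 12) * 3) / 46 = 1 / 23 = 0.04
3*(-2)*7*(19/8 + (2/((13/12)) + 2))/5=-13587/260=-52.26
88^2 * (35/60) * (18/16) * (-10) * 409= -20785380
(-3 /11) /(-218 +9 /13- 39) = 39 /36652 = 0.00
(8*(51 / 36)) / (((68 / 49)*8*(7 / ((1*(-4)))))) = -7 / 12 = -0.58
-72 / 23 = -3.13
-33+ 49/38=-1205/38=-31.71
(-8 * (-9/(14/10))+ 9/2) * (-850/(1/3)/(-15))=66555/7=9507.86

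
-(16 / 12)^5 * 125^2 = -16000000 / 243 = -65843.62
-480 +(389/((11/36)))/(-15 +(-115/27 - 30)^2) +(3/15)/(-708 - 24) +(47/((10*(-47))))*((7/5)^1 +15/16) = -65176236634259/136028877600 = -479.14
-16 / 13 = -1.23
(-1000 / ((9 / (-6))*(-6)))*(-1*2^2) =4000 / 9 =444.44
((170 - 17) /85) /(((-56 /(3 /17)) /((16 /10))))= -27 /2975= -0.01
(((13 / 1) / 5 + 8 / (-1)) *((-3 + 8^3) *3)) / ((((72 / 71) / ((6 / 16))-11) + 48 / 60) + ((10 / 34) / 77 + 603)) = -3831782031 / 276729611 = -13.85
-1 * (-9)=9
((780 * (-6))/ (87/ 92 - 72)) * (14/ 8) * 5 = 1255800/ 2179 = 576.32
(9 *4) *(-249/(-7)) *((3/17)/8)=6723/238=28.25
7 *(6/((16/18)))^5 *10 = 502211745/512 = 980882.31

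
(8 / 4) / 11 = 2 / 11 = 0.18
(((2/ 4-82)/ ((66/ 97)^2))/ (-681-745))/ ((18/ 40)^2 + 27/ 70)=268391725/ 1278824679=0.21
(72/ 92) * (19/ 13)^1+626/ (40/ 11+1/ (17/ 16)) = 17647145/ 127972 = 137.90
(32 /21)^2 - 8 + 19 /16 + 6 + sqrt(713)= 10651 /7056 + sqrt(713)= 28.21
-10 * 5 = -50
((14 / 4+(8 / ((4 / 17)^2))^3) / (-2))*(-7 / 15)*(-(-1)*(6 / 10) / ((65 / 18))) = 1520668611 / 13000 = 116974.51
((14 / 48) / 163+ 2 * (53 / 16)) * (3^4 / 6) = 58329 / 652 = 89.46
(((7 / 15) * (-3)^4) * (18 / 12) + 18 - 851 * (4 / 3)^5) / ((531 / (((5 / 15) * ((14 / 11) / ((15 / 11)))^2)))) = -836206462 / 435486375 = -1.92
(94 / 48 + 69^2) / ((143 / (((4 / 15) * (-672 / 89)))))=-12802832 / 190905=-67.06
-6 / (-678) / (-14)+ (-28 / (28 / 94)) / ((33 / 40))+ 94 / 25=-143801461 / 1305150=-110.18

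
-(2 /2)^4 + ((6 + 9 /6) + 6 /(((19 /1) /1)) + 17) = 905 /38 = 23.82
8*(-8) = -64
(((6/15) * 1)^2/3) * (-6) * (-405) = 648/5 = 129.60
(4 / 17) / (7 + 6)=4 / 221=0.02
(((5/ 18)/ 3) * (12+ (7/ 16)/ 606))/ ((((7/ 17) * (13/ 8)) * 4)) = 9890515/ 23823072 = 0.42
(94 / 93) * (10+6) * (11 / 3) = 16544 / 279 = 59.30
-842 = -842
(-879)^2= 772641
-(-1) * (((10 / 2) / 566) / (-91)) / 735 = -1 / 7571382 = -0.00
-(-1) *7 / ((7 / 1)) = 1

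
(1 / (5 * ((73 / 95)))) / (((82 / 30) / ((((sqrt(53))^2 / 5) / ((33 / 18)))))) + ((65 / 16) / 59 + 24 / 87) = 806911727 / 901300048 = 0.90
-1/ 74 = -0.01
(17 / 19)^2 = 289 / 361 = 0.80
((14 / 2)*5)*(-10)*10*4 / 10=-1400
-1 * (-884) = 884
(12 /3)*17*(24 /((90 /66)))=5984 /5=1196.80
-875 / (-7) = 125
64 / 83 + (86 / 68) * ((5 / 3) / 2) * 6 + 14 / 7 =25665 / 2822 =9.09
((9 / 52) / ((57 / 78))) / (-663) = -3 / 8398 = -0.00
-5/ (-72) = 5/ 72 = 0.07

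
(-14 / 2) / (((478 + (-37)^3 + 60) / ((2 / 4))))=7 / 100230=0.00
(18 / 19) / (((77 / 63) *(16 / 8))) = 81 / 209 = 0.39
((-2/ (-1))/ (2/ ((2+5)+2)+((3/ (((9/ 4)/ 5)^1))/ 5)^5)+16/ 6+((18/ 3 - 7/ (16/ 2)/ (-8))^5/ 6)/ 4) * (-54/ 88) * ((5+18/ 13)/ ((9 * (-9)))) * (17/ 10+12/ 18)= 29282635054691017873/ 715053299631390720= 40.95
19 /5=3.80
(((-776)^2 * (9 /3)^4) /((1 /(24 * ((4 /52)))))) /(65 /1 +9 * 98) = 1170630144 /12311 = 95088.14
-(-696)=696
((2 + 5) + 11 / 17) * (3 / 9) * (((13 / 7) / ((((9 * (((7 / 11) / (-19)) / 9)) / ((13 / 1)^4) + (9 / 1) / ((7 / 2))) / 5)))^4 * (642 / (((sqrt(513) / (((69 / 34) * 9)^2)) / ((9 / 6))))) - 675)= -29250 / 17 + 1066443095784009832307566231218183978946875 * sqrt(57) / 1309618403325575419213773021852846946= 6146229.68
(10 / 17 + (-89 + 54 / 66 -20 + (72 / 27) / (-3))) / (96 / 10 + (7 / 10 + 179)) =-0.57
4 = 4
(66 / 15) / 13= 22 / 65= 0.34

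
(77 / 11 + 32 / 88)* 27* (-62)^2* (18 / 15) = 50440968 / 55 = 917108.51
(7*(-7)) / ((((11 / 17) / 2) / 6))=-9996 / 11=-908.73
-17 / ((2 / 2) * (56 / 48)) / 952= -3 / 196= -0.02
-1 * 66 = -66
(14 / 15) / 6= 7 / 45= 0.16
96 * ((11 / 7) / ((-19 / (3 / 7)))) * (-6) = 19008 / 931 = 20.42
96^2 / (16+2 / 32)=147456 / 257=573.76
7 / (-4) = -7 / 4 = -1.75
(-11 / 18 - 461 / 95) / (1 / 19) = -9343 / 90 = -103.81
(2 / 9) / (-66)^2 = 0.00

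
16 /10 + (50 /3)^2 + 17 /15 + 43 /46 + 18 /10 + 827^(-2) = 401000569421 /1415733030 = 283.25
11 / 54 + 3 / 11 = 283 / 594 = 0.48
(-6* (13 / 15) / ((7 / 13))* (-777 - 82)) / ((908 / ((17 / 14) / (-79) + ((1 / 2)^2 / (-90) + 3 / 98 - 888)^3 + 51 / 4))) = -44075855631264520031938440601 / 6890436438560640000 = -6396671099.76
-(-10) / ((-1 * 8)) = -5 / 4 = -1.25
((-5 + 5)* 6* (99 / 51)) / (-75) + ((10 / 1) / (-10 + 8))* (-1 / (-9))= -5 / 9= -0.56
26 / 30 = 13 / 15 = 0.87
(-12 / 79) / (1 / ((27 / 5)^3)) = -236196 / 9875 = -23.92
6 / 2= 3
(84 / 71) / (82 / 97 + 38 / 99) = 201663 / 209521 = 0.96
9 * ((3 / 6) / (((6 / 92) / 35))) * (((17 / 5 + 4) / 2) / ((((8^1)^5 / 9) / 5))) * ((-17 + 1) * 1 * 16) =-804195 / 256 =-3141.39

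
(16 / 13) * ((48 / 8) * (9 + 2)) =1056 / 13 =81.23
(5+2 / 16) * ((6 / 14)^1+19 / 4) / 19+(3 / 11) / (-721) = 6733861 / 4822048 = 1.40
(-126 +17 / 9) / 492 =-1117 / 4428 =-0.25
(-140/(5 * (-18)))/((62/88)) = 616/279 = 2.21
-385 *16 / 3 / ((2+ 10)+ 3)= -1232 / 9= -136.89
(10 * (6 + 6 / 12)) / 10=13 / 2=6.50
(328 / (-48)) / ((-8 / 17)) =697 / 48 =14.52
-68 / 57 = -1.19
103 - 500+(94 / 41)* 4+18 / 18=-15860 / 41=-386.83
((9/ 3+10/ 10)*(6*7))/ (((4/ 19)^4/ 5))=13683705/ 32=427615.78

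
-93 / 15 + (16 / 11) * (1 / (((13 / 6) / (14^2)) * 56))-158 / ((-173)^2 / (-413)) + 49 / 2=977086661 / 42798470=22.83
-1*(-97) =97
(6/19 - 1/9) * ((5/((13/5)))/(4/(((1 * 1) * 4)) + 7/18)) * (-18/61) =-1260/15067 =-0.08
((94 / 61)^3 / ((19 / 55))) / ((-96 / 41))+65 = 3129737555 / 51751668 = 60.48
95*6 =570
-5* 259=-1295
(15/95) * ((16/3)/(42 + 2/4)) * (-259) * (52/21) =-61568/4845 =-12.71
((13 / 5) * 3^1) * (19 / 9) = 247 / 15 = 16.47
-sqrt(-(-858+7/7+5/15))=-sqrt(7710)/3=-29.27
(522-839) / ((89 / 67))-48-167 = -40374 / 89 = -453.64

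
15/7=2.14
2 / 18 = 1 / 9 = 0.11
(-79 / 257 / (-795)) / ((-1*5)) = -79 / 1021575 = -0.00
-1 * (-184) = 184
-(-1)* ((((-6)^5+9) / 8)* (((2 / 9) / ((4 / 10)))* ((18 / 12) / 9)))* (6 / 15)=-863 / 24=-35.96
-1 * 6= -6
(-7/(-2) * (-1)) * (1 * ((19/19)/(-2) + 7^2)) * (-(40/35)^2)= 1552/7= 221.71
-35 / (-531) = 35 / 531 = 0.07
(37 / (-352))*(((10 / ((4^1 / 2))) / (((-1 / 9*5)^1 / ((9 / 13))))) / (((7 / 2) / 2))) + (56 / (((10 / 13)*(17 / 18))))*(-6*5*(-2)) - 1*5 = 628991261 / 136136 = 4620.32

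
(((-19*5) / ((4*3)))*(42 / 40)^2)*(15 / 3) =-2793 / 64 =-43.64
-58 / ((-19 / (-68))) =-3944 / 19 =-207.58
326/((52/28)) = 2282/13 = 175.54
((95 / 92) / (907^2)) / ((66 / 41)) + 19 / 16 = 11863429019 / 9990249456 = 1.19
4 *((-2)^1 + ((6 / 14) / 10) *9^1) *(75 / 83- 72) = 190518 / 415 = 459.08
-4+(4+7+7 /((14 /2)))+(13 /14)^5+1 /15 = 70646099 /8067360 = 8.76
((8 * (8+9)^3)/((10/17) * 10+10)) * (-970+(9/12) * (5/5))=-323810917/135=-2398599.39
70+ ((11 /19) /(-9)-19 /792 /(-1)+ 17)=1308569 /15048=86.96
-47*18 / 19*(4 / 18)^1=-188 / 19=-9.89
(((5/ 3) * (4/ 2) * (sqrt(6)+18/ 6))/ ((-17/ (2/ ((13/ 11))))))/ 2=-110/ 221 - 110 * sqrt(6)/ 663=-0.90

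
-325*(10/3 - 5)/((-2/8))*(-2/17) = 13000/51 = 254.90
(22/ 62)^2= 121/ 961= 0.13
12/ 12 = 1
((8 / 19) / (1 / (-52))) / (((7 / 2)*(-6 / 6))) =832 / 133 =6.26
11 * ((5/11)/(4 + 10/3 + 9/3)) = 15/31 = 0.48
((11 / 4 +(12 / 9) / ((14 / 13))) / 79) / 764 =335 / 5069904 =0.00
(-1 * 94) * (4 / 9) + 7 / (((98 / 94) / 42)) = 240.22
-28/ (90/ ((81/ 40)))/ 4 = -63/ 400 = -0.16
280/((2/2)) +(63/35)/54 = 8401/30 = 280.03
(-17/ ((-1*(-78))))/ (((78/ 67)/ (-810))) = 51255/ 338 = 151.64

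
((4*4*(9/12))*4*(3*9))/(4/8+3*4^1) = 2592/25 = 103.68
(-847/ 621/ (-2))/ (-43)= -847/ 53406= -0.02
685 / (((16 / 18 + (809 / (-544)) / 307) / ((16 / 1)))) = 16473669120 / 1328783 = 12397.56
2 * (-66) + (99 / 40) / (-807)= -1420353 / 10760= -132.00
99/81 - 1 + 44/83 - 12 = -8402/747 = -11.25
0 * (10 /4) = 0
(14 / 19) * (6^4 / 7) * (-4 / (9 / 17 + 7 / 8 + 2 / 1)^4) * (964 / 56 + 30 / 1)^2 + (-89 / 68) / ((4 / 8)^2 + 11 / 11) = -32935380690914147819 / 3636575183920735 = -9056.70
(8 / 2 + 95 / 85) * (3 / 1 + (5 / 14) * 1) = 4089 / 238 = 17.18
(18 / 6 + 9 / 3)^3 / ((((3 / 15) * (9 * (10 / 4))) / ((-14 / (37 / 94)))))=-63168 / 37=-1707.24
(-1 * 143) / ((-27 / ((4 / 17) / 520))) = 11 / 4590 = 0.00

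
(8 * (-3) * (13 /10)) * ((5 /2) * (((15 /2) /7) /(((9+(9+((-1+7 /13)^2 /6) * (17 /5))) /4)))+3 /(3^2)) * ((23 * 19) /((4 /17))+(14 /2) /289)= -2766075428051 /51626960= -53578.12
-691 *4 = -2764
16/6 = 8/3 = 2.67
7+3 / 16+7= 227 / 16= 14.19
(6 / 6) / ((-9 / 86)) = -86 / 9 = -9.56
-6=-6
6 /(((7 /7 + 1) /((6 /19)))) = 18 /19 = 0.95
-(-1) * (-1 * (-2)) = 2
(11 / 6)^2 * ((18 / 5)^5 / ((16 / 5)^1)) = 793881 / 1250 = 635.10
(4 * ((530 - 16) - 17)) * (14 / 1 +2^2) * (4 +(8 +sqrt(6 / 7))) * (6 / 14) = 15336 * sqrt(42) / 7 +184032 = 198230.38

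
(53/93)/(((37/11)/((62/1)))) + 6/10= 6163/555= 11.10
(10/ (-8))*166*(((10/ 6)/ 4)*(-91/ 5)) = 1573.54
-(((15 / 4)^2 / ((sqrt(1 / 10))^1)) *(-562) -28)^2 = -19987028213 / 32 -442575 *sqrt(10) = -625994176.69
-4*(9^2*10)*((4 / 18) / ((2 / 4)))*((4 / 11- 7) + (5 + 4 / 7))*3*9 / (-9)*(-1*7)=354240 / 11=32203.64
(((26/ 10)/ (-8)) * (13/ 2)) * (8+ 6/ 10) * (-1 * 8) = 7267/ 50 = 145.34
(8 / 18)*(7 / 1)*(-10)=-280 / 9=-31.11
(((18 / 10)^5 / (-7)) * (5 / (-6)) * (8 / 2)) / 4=19683 / 8750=2.25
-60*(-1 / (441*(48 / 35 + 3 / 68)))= 6800 / 70749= 0.10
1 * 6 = 6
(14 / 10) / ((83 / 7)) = 49 / 415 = 0.12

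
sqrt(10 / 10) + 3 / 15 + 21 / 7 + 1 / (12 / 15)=109 / 20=5.45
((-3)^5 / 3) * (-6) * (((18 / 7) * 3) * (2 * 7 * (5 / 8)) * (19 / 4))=623295 / 4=155823.75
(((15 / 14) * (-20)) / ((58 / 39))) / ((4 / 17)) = -49725 / 812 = -61.24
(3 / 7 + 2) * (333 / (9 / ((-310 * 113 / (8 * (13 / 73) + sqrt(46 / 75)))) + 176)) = 7925748293025 * sqrt(138) / 17723830054043861237 + 81440593021213317000 / 17723830054043861237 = 4.59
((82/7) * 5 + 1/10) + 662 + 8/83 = 4187661/5810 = 720.77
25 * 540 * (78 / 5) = 210600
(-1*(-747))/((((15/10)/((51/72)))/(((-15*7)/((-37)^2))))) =-148155/5476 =-27.06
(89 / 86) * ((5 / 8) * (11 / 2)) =4895 / 1376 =3.56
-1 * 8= -8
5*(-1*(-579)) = 2895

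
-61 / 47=-1.30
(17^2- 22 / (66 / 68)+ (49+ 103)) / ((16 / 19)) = 23845 / 48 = 496.77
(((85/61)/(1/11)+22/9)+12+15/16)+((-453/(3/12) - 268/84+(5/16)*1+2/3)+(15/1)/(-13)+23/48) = -1426170521/799344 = -1784.18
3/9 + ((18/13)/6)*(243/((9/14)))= 3415/39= 87.56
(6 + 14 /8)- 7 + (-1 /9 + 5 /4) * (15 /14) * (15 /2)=9.90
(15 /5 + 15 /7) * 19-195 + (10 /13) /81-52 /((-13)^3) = -9319031 /95823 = -97.25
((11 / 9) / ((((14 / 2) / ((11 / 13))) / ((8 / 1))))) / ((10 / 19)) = 9196 / 4095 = 2.25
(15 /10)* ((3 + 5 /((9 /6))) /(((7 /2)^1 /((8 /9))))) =152 /63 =2.41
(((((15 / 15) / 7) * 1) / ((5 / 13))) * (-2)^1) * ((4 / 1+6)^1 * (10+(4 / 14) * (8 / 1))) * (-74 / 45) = 150.08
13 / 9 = 1.44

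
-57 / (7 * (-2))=57 / 14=4.07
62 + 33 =95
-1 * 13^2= -169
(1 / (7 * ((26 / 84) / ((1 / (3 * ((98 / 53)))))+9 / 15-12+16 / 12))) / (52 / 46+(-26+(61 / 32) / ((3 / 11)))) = 877680 / 917215607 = 0.00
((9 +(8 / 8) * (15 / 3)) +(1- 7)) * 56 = 448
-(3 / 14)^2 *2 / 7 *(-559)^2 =-2812329 / 686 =-4099.60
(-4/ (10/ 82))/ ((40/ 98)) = -2009/ 25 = -80.36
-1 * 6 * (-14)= 84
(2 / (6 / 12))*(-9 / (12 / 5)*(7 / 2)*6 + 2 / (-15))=-4733 / 15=-315.53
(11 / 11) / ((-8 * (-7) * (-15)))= -1 / 840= -0.00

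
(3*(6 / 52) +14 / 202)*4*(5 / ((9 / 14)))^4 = 52389820000 / 8614593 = 6081.52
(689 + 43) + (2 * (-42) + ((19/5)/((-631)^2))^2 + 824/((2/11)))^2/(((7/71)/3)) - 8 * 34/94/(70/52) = 3111160643681000735867679910177197431/5167860587390168695830805625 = 602021008.71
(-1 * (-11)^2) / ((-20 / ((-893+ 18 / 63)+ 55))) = -5068.17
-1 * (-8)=8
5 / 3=1.67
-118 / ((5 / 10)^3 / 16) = -15104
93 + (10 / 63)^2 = 369217 / 3969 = 93.03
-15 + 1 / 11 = -164 / 11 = -14.91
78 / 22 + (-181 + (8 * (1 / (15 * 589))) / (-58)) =-500131724 / 2818365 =-177.45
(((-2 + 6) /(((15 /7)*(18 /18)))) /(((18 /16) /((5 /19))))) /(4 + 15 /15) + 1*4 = 4.09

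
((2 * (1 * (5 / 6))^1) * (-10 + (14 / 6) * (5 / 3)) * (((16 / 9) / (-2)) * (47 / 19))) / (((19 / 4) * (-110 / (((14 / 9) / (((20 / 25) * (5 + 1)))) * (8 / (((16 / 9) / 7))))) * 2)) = -57575 / 263169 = -0.22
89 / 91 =0.98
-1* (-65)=65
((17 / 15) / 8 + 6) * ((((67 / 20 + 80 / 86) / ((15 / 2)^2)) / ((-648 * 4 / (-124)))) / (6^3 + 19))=9344423 / 98220600000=0.00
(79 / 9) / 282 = 79 / 2538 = 0.03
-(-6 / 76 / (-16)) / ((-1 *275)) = 3 / 167200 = 0.00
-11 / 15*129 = -473 / 5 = -94.60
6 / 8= 3 / 4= 0.75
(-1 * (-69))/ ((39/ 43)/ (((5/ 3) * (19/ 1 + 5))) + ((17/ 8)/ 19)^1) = 563730/ 1099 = 512.95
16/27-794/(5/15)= -64298/27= -2381.41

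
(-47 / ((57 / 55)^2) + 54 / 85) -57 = -27650834 / 276165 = -100.12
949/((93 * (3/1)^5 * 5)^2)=949/12767870025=0.00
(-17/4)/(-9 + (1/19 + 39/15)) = 1615/2412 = 0.67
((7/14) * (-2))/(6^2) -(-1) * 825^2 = 24502499/36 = 680624.97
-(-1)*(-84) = -84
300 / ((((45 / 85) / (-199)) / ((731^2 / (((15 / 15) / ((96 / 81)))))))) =-5784778441600 / 81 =-71417017797.53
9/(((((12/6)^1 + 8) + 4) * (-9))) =-0.07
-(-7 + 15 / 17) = 104 / 17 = 6.12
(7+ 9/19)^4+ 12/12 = 406717217/130321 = 3120.89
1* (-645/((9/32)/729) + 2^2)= -1671836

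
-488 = -488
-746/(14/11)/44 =-373/28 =-13.32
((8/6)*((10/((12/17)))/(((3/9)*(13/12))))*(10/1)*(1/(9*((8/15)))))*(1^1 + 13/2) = 817.31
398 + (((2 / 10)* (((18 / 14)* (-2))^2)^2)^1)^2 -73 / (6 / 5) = 357674574031 / 864720150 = 413.63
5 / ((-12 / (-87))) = 36.25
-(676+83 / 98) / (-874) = 66331 / 85652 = 0.77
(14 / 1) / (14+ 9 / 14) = 196 / 205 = 0.96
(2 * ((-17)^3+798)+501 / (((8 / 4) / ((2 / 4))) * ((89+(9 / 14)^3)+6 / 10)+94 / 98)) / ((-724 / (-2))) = -5086297190 / 223760707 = -22.73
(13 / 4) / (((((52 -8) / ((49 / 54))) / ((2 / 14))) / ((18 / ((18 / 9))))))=91 / 1056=0.09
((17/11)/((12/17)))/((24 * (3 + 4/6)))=289/11616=0.02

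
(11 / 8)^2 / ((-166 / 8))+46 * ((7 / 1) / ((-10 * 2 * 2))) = -54057 / 6640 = -8.14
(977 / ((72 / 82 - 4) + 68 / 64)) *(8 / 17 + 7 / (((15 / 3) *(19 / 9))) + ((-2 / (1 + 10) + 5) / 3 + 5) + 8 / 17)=-280445786576 / 72001545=-3895.00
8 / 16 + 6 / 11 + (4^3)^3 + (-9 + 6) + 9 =5767323 / 22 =262151.05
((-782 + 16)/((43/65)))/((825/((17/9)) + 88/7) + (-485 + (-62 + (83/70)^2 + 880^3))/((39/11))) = -161752773000/26850651397509049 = -0.00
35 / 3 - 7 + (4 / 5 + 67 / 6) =499 / 30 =16.63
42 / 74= 21 / 37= 0.57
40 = 40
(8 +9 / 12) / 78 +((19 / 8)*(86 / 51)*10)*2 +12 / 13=430331 / 5304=81.13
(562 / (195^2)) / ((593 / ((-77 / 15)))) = -43274 / 338232375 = -0.00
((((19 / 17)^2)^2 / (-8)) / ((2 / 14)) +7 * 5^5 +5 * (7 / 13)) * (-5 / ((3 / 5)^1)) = -182302.73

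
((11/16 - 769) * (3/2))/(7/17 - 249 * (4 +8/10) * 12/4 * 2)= 3134715/19504544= 0.16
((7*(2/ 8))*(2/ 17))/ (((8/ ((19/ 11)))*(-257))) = -133/ 768944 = -0.00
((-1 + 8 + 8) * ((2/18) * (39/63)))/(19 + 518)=65/33831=0.00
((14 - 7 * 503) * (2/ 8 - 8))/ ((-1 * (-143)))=108717/ 572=190.06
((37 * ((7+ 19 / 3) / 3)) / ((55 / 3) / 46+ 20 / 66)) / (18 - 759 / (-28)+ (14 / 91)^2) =708740032 / 136464201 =5.19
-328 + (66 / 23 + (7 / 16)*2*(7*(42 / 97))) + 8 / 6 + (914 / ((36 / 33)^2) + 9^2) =84792629 / 160632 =527.87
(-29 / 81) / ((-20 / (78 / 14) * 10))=377 / 37800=0.01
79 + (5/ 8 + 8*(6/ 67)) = 43063/ 536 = 80.34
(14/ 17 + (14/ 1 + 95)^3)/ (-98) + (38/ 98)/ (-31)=-682481363/ 51646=-13214.60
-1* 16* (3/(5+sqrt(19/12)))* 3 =-8640/281+288* sqrt(57)/281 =-23.01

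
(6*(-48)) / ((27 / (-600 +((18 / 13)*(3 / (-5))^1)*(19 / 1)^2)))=9599.02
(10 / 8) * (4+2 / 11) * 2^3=460 / 11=41.82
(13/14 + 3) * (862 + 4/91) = 2157265/637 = 3386.60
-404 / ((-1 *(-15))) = -404 / 15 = -26.93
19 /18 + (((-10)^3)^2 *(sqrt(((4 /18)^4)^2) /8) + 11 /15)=20117369 /65610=306.62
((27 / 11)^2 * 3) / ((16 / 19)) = 41553 / 1936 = 21.46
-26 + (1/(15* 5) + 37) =11.01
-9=-9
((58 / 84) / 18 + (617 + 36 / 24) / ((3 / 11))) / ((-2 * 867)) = -1714511 / 1310904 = -1.31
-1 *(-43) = 43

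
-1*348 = -348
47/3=15.67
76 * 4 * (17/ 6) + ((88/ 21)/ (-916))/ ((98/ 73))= 202964645/ 235641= 861.33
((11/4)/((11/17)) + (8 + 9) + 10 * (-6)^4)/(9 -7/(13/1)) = 135005/88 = 1534.15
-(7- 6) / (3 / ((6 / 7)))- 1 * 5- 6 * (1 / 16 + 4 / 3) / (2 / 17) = -8565 / 112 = -76.47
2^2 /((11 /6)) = 2.18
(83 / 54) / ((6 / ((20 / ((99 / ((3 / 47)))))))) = 415 / 125631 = 0.00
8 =8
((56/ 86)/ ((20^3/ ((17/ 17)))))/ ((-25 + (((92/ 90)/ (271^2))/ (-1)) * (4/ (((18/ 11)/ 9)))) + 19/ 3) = -4626783/ 1061092974400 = -0.00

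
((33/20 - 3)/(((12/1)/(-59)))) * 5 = 531/16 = 33.19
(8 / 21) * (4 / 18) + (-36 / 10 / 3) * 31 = -37.12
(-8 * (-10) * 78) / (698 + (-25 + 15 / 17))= 3315 / 358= 9.26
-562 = -562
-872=-872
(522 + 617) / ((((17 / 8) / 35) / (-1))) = -18760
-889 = -889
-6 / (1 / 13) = -78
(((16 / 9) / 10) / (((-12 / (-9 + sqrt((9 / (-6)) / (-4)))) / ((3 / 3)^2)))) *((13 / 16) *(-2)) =-13 / 60 + 13 *sqrt(6) / 2160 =-0.20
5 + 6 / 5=6.20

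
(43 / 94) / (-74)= -43 / 6956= -0.01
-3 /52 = -0.06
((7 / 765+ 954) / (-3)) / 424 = -729817 / 973080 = -0.75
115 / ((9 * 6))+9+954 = 52117 / 54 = 965.13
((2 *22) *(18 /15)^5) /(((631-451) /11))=104544 /15625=6.69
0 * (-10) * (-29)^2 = 0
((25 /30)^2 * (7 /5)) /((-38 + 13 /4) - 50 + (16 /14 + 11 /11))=-245 /20817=-0.01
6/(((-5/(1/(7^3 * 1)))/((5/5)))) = -6/1715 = -0.00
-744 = -744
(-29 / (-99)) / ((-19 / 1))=-29 / 1881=-0.02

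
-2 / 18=-1 / 9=-0.11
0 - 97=-97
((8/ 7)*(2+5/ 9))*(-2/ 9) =-368/ 567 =-0.65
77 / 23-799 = -18300 / 23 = -795.65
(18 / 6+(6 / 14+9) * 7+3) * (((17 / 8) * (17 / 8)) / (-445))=-2601 / 3560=-0.73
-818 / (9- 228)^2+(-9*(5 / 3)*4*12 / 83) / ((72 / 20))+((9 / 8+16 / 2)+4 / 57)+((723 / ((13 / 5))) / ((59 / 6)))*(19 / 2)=275.42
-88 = -88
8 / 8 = 1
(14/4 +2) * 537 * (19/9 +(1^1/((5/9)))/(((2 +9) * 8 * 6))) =6245.24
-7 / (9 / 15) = -35 / 3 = -11.67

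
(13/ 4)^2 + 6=265/ 16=16.56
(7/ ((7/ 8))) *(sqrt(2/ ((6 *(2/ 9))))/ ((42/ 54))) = 36 *sqrt(6)/ 7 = 12.60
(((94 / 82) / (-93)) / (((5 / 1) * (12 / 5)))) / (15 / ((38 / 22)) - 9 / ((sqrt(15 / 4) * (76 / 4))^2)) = -84835 / 716676228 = -0.00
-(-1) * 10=10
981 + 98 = 1079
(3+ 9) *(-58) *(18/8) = -1566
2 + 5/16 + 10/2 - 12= -75/16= -4.69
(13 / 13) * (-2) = -2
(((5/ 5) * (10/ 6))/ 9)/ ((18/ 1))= 5/ 486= 0.01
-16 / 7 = -2.29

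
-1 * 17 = -17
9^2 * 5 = 405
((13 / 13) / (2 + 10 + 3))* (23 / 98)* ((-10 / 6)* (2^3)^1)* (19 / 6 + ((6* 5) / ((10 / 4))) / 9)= -46 / 49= -0.94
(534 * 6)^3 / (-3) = -10963677888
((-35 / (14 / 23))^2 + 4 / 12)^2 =1574423041 / 144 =10933493.34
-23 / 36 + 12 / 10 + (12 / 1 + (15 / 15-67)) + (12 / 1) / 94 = -451013 / 8460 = -53.31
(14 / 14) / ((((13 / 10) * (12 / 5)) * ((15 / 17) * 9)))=85 / 2106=0.04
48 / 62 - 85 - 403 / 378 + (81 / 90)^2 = -49497971 / 585900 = -84.48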